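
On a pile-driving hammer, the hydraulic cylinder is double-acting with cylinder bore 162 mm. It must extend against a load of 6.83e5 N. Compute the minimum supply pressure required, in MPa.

Cap-side area A_cap = π/4 × (162 mm)² = 20610 mm^2
P = F / A = 6.83e5 N / A

P ≈ 33.1 MPa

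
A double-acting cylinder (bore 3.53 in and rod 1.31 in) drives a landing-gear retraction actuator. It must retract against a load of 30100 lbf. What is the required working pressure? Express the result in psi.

Rod-side annular area A_ann = π/4 × (3.53² − 1.31²) = 8.439 in^2
Retraction: pressure acts on the annular area.
P = F / A = 30100 lbf / A

P ≈ 3570 psi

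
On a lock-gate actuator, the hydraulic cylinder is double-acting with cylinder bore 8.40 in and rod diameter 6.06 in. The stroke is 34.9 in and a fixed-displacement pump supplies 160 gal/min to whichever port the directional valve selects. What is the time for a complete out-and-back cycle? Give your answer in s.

t ≈ 4.65 s

Cap-side area A_cap = π/4 × (8.40 in)² = 55.42 in^2
Rod-side annular area A_ann = π/4 × (8.40² − 6.06²) = 26.58 in^2
t_ext = A_cap·L/Q = 3.140 s
t_ret = A_ann·L/Q = 1.506 s
t_cycle = t_ext + t_ret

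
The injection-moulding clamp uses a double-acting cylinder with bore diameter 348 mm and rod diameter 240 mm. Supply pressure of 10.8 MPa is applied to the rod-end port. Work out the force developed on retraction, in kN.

Rod-side annular area A_ann = π/4 × (348² − 240²) = 49880 mm^2
On retraction the pressure acts on the annular area (bore minus rod).
F = P × A_ann

F ≈ 539 kN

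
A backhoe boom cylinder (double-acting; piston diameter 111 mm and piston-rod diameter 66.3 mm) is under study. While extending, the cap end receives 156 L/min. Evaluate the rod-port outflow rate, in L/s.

Cap-side area A_cap = π/4 × (111 mm)² = 9677 mm^2
Rod-side annular area A_ann = π/4 × (111² − 66.3²) = 6225 mm^2
Piston speed v = Q_in/A_cap; rod-end outflow Q_out = v × A_ann = Q_in × A_ann/A_cap.

Q_out ≈ 1.67 L/s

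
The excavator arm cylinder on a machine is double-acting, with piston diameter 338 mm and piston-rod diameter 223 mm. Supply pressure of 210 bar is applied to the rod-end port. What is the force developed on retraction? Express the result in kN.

F ≈ 1060 kN

Rod-side annular area A_ann = π/4 × (338² − 223²) = 50670 mm^2
On retraction the pressure acts on the annular area (bore minus rod).
F = P × A_ann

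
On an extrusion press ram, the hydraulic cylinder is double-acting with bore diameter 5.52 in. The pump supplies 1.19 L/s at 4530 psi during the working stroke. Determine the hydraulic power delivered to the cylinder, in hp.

W ≈ 49.8 hp

Hydraulic power = P × Q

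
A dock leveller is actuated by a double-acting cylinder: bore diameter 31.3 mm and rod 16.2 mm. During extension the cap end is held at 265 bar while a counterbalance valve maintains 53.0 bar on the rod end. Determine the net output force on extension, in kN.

F ≈ 17.4 kN

Cap-side area A_cap = π/4 × (31.3 mm)² = 769.4 mm^2
Rod-side annular area A_ann = π/4 × (31.3² − 16.2²) = 563.3 mm^2
Net thrust = P_cap·A_cap − P_rod·A_ann = 20.39 kN − 2.986 kN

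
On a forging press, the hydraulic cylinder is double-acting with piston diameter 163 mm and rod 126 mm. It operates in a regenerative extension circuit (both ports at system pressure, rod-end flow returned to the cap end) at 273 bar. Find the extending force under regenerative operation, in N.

F ≈ 3.40e5 N

With equal pressure on both faces, forces on the annular region cancel; the net push is pressure × rod cross-section.
Rod cross-section A_rod = π/4 × (126 mm)² = 12470 mm^2
F = P × A_rod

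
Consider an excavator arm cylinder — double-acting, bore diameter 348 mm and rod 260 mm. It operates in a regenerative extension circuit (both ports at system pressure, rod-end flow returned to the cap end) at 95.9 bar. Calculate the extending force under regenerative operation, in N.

F ≈ 5.09e5 N

With equal pressure on both faces, forces on the annular region cancel; the net push is pressure × rod cross-section.
Rod cross-section A_rod = π/4 × (260 mm)² = 53090 mm^2
F = P × A_rod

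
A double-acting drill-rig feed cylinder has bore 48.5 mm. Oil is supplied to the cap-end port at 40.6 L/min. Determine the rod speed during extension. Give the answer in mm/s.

v ≈ 366 mm/s

Cap-side area A_cap = π/4 × (48.5 mm)² = 1847 mm^2
v = Q / A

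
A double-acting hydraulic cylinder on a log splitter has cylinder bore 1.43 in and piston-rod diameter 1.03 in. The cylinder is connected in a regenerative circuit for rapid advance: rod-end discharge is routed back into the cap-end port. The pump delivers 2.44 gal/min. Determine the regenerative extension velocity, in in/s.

In regeneration the rod-end outflow joins the pump flow into the cap end, so the net volume the pump must supply per unit advance equals the rod cross-section area.
Rod cross-section A_rod = π/4 × (1.03 in)² = 0.8332 in^2
v = Q_pump / A_rod

v ≈ 11.3 in/s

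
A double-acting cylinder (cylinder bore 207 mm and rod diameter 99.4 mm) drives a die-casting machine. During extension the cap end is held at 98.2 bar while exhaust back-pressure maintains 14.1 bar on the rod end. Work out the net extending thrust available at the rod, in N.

F ≈ 2.94e5 N

Cap-side area A_cap = π/4 × (207 mm)² = 33650 mm^2
Rod-side annular area A_ann = π/4 × (207² − 99.4²) = 25890 mm^2
Net thrust = P_cap·A_cap − P_rod·A_ann = 3.305e5 N − 36510 N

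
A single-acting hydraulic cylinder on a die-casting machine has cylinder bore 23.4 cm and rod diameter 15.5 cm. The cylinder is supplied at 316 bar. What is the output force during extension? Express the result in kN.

Cap-side area A_cap = π/4 × (23.4 cm)² = 430.1 cm^2
F = P × A_cap = 316 bar × A_cap

F ≈ 1360 kN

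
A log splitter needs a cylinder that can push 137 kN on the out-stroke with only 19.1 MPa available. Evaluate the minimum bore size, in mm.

Extension force acts on the full piston face: F = P × (π/4)D².
D = √(4F / (πP)) = √(4 × 137 kN / (π × 19.1 MPa))

D ≈ 95.6 mm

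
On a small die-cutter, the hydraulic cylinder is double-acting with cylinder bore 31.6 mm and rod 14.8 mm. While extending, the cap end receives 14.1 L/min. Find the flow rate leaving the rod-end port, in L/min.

Cap-side area A_cap = π/4 × (31.6 mm)² = 784.3 mm^2
Rod-side annular area A_ann = π/4 × (31.6² − 14.8²) = 612.2 mm^2
Piston speed v = Q_in/A_cap; rod-end outflow Q_out = v × A_ann = Q_in × A_ann/A_cap.

Q_out ≈ 11.0 L/min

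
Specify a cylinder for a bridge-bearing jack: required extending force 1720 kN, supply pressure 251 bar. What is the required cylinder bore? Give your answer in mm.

D ≈ 295 mm

Extension force acts on the full piston face: F = P × (π/4)D².
D = √(4F / (πP)) = √(4 × 1720 kN / (π × 251 bar))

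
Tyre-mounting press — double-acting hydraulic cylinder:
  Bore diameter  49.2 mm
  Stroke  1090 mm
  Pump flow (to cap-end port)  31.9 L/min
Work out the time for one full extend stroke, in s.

t ≈ 3.90 s

Cap-side area A_cap = π/4 × (49.2 mm)² = 1901 mm^2
Swept volume V = A × L; t = V / Q = A·L / Q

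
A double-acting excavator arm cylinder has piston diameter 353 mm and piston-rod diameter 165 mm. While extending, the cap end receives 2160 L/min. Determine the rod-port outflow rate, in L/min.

Q_out ≈ 1690 L/min

Cap-side area A_cap = π/4 × (353 mm)² = 97870 mm^2
Rod-side annular area A_ann = π/4 × (353² − 165²) = 76490 mm^2
Piston speed v = Q_in/A_cap; rod-end outflow Q_out = v × A_ann = Q_in × A_ann/A_cap.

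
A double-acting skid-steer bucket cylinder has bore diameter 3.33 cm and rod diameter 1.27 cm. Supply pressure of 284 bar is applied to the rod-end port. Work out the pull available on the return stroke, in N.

Rod-side annular area A_ann = π/4 × (3.33² − 1.27²) = 7.442 cm^2
On retraction the pressure acts on the annular area (bore minus rod).
F = P × A_ann

F ≈ 21100 N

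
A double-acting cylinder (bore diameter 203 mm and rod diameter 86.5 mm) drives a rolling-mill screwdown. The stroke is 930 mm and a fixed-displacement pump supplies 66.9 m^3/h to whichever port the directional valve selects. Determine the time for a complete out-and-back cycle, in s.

t ≈ 2.95 s

Cap-side area A_cap = π/4 × (203 mm)² = 32370 mm^2
Rod-side annular area A_ann = π/4 × (203² − 86.5²) = 26490 mm^2
t_ext = A_cap·L/Q = 1.620 s
t_ret = A_ann·L/Q = 1.326 s
t_cycle = t_ext + t_ret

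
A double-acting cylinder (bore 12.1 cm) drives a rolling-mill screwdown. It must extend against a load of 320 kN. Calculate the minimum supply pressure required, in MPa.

P ≈ 27.8 MPa

Cap-side area A_cap = π/4 × (12.1 cm)² = 115.0 cm^2
P = F / A = 320 kN / A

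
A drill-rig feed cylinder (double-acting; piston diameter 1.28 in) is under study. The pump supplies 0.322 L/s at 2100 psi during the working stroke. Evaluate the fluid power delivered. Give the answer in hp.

Hydraulic power = P × Q

W ≈ 6.25 hp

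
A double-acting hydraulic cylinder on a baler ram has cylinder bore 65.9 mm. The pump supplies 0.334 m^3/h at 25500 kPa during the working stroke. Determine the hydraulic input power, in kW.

W ≈ 2.37 kW

Hydraulic power = P × Q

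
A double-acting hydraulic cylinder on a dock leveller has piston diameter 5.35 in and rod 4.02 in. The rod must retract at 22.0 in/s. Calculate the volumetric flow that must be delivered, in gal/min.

Rod-side annular area A_ann = π/4 × (5.35² − 4.02²) = 9.788 in^2
Q = A × v

Q ≈ 55.9 gal/min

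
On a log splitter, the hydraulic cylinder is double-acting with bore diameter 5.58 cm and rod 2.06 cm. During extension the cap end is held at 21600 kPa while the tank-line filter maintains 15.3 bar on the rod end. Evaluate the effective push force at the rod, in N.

F ≈ 49600 N

Cap-side area A_cap = π/4 × (5.58 cm)² = 24.45 cm^2
Rod-side annular area A_ann = π/4 × (5.58² − 2.06²) = 21.12 cm^2
Net thrust = P_cap·A_cap − P_rod·A_ann = 52820 N − 3232 N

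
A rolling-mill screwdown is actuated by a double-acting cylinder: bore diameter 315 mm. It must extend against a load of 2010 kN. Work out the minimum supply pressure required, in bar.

Cap-side area A_cap = π/4 × (315 mm)² = 77930 mm^2
P = F / A = 2010 kN / A

P ≈ 258 bar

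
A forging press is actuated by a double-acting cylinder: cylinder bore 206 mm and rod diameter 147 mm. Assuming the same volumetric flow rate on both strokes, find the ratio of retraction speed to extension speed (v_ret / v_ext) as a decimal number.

v_ret/v_ext ≈ 2.04

Cap-side area A_cap = π/4 × (206 mm)² = 33330 mm^2
Rod-side annular area A_ann = π/4 × (206² − 147²) = 16360 mm^2
For equal Q, v ∝ 1/A, so v_ret/v_ext = A_cap/A_ann.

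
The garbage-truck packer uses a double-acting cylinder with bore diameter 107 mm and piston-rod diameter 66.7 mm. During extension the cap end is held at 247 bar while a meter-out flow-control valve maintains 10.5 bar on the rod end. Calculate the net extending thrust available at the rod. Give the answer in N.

F ≈ 2.16e5 N

Cap-side area A_cap = π/4 × (107 mm)² = 8992 mm^2
Rod-side annular area A_ann = π/4 × (107² − 66.7²) = 5498 mm^2
Net thrust = P_cap·A_cap − P_rod·A_ann = 2.221e5 N − 5773 N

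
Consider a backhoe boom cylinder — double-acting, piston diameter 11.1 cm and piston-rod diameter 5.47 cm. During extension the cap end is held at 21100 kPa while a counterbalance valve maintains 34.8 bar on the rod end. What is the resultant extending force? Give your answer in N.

Cap-side area A_cap = π/4 × (11.1 cm)² = 96.77 cm^2
Rod-side annular area A_ann = π/4 × (11.1² − 5.47²) = 73.27 cm^2
Net thrust = P_cap·A_cap − P_rod·A_ann = 2.042e5 N − 25500 N

F ≈ 1.79e5 N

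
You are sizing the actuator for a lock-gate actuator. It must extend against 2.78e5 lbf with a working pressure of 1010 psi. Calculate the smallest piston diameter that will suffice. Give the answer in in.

Extension force acts on the full piston face: F = P × (π/4)D².
D = √(4F / (πP)) = √(4 × 2.78e5 lbf / (π × 1010 psi))

D ≈ 18.7 in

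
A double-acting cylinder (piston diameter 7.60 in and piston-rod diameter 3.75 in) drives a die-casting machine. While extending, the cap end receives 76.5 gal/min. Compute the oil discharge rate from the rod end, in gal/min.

Q_out ≈ 57.9 gal/min

Cap-side area A_cap = π/4 × (7.60 in)² = 45.36 in^2
Rod-side annular area A_ann = π/4 × (7.60² − 3.75²) = 34.32 in^2
Piston speed v = Q_in/A_cap; rod-end outflow Q_out = v × A_ann = Q_in × A_ann/A_cap.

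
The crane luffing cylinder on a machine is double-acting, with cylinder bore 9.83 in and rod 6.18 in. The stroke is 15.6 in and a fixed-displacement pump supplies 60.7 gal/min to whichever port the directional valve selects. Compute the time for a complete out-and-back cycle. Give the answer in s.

Cap-side area A_cap = π/4 × (9.83 in)² = 75.89 in^2
Rod-side annular area A_ann = π/4 × (9.83² − 6.18²) = 45.90 in^2
t_ext = A_cap·L/Q = 5.066 s
t_ret = A_ann·L/Q = 3.064 s
t_cycle = t_ext + t_ret

t ≈ 8.13 s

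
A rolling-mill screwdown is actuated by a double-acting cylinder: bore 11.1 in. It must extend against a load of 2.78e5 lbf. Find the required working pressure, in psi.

P ≈ 2870 psi

Cap-side area A_cap = π/4 × (11.1 in)² = 96.77 in^2
P = F / A = 2.78e5 lbf / A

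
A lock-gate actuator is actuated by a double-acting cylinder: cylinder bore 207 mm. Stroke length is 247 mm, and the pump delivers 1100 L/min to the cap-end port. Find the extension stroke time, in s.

t ≈ 0.453 s

Cap-side area A_cap = π/4 × (207 mm)² = 33650 mm^2
Swept volume V = A × L; t = V / Q = A·L / Q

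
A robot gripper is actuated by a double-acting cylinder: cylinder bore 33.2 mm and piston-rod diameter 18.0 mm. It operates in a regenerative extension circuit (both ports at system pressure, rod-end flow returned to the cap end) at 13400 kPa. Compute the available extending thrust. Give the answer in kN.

F ≈ 3.41 kN

With equal pressure on both faces, forces on the annular region cancel; the net push is pressure × rod cross-section.
Rod cross-section A_rod = π/4 × (18.0 mm)² = 254.5 mm^2
F = P × A_rod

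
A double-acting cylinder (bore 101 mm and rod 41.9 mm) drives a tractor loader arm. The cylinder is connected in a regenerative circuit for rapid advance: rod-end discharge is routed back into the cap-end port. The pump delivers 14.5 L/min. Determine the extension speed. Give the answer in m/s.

v ≈ 0.175 m/s

In regeneration the rod-end outflow joins the pump flow into the cap end, so the net volume the pump must supply per unit advance equals the rod cross-section area.
Rod cross-section A_rod = π/4 × (41.9 mm)² = 1379 mm^2
v = Q_pump / A_rod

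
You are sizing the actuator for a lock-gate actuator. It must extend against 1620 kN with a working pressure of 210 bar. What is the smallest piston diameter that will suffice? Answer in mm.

Extension force acts on the full piston face: F = P × (π/4)D².
D = √(4F / (πP)) = √(4 × 1620 kN / (π × 210 bar))

D ≈ 313 mm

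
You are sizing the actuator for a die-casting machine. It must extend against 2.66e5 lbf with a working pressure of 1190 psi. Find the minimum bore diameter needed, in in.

D ≈ 16.9 in

Extension force acts on the full piston face: F = P × (π/4)D².
D = √(4F / (πP)) = √(4 × 2.66e5 lbf / (π × 1190 psi))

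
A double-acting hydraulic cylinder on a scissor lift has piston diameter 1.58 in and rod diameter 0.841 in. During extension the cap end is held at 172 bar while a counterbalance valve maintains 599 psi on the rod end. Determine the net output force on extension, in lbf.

Cap-side area A_cap = π/4 × (1.58 in)² = 1.961 in^2
Rod-side annular area A_ann = π/4 × (1.58² − 0.841²) = 1.405 in^2
Net thrust = P_cap·A_cap − P_rod·A_ann = 4891 lbf − 841.7 lbf

F ≈ 4050 lbf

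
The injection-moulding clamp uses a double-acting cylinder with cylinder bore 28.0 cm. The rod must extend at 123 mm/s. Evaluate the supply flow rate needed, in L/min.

Q ≈ 454 L/min

Cap-side area A_cap = π/4 × (28.0 cm)² = 615.8 cm^2
Q = A × v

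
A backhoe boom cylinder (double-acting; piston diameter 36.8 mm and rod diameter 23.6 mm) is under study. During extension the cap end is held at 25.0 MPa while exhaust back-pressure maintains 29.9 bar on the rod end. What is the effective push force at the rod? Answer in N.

Cap-side area A_cap = π/4 × (36.8 mm)² = 1064 mm^2
Rod-side annular area A_ann = π/4 × (36.8² − 23.6²) = 626.2 mm^2
Net thrust = P_cap·A_cap − P_rod·A_ann = 26590 N − 1872 N

F ≈ 24700 N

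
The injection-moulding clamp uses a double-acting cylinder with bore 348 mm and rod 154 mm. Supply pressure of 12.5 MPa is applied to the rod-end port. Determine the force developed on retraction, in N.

Rod-side annular area A_ann = π/4 × (348² − 154²) = 76490 mm^2
On retraction the pressure acts on the annular area (bore minus rod).
F = P × A_ann

F ≈ 9.56e5 N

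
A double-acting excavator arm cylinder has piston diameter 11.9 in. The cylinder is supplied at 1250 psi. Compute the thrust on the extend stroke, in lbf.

F ≈ 1.39e5 lbf

Cap-side area A_cap = π/4 × (11.9 in)² = 111.2 in^2
F = P × A_cap = 1250 psi × A_cap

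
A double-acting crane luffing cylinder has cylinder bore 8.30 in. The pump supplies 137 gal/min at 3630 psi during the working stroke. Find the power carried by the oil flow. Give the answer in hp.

W ≈ 290 hp

Hydraulic power = P × Q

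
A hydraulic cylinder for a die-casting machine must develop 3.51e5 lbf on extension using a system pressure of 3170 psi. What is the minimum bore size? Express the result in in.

Extension force acts on the full piston face: F = P × (π/4)D².
D = √(4F / (πP)) = √(4 × 3.51e5 lbf / (π × 3170 psi))

D ≈ 11.9 in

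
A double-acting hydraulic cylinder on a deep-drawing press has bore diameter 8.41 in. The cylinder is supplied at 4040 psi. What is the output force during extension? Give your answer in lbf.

Cap-side area A_cap = π/4 × (8.41 in)² = 55.55 in^2
F = P × A_cap = 4040 psi × A_cap

F ≈ 2.24e5 lbf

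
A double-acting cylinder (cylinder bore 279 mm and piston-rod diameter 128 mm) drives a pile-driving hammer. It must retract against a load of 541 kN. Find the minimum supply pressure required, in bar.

P ≈ 112 bar

Rod-side annular area A_ann = π/4 × (279² − 128²) = 48270 mm^2
Retraction: pressure acts on the annular area.
P = F / A = 541 kN / A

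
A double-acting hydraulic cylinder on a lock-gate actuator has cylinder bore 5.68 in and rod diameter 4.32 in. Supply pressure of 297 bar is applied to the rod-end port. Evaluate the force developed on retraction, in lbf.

F ≈ 46000 lbf

Rod-side annular area A_ann = π/4 × (5.68² − 4.32²) = 10.68 in^2
On retraction the pressure acts on the annular area (bore minus rod).
F = P × A_ann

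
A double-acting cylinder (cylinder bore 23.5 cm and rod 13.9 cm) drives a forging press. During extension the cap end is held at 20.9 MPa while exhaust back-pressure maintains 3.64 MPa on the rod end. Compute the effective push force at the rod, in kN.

F ≈ 804 kN

Cap-side area A_cap = π/4 × (23.5 cm)² = 433.7 cm^2
Rod-side annular area A_ann = π/4 × (23.5² − 13.9²) = 282.0 cm^2
Net thrust = P_cap·A_cap − P_rod·A_ann = 906.5 kN − 102.6 kN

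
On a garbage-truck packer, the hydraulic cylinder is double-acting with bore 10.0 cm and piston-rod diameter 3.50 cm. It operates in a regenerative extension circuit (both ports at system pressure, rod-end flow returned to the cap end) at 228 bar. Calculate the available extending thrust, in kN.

With equal pressure on both faces, forces on the annular region cancel; the net push is pressure × rod cross-section.
Rod cross-section A_rod = π/4 × (3.50 cm)² = 9.621 cm^2
F = P × A_rod

F ≈ 21.9 kN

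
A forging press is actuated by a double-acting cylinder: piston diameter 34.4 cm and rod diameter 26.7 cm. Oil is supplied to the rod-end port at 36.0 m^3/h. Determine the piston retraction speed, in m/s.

Rod-side annular area A_ann = π/4 × (34.4² − 26.7²) = 369.5 cm^2
Flow into the rod-end port fills the annular volume.
v = Q / A

v ≈ 0.271 m/s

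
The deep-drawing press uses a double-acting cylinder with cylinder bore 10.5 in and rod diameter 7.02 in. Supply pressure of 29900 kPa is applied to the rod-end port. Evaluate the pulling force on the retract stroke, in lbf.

F ≈ 2.08e5 lbf

Rod-side annular area A_ann = π/4 × (10.5² − 7.02²) = 47.89 in^2
On retraction the pressure acts on the annular area (bore minus rod).
F = P × A_ann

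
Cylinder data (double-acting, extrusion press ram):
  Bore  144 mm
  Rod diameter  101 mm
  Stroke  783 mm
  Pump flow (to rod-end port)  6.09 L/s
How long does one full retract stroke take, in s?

t ≈ 1.06 s

Rod-side annular area A_ann = π/4 × (144² − 101²) = 8274 mm^2
Swept volume V = A × L; t = V / Q = A·L / Q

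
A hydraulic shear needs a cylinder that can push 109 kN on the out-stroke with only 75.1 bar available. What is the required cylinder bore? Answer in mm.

D ≈ 136 mm

Extension force acts on the full piston face: F = P × (π/4)D².
D = √(4F / (πP)) = √(4 × 109 kN / (π × 75.1 bar))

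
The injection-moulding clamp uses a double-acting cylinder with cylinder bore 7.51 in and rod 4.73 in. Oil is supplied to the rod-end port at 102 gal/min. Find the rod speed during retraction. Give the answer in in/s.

Rod-side annular area A_ann = π/4 × (7.51² − 4.73²) = 26.72 in^2
Flow into the rod-end port fills the annular volume.
v = Q / A

v ≈ 14.7 in/s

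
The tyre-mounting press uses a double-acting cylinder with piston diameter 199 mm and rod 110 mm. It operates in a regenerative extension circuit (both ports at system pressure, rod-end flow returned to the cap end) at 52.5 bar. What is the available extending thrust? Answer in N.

With equal pressure on both faces, forces on the annular region cancel; the net push is pressure × rod cross-section.
Rod cross-section A_rod = π/4 × (110 mm)² = 9503 mm^2
F = P × A_rod

F ≈ 49900 N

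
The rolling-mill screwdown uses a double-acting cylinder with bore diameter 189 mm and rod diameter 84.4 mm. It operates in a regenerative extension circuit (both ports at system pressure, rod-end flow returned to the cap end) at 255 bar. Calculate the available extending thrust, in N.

F ≈ 1.43e5 N

With equal pressure on both faces, forces on the annular region cancel; the net push is pressure × rod cross-section.
Rod cross-section A_rod = π/4 × (84.4 mm)² = 5595 mm^2
F = P × A_rod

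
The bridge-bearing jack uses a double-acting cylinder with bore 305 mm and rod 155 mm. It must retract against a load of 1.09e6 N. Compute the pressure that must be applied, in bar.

P ≈ 201 bar

Rod-side annular area A_ann = π/4 × (305² − 155²) = 54190 mm^2
Retraction: pressure acts on the annular area.
P = F / A = 1.09e6 N / A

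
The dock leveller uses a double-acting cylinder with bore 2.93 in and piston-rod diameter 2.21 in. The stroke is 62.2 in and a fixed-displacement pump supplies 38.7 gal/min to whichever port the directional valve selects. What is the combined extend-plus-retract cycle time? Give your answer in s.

Cap-side area A_cap = π/4 × (2.93 in)² = 6.743 in^2
Rod-side annular area A_ann = π/4 × (2.93² − 2.21²) = 2.907 in^2
t_ext = A_cap·L/Q = 2.815 s
t_ret = A_ann·L/Q = 1.213 s
t_cycle = t_ext + t_ret

t ≈ 4.03 s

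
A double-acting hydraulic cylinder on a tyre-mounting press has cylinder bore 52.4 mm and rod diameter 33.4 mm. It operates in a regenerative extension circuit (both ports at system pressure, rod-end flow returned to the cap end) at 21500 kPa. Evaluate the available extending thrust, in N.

With equal pressure on both faces, forces on the annular region cancel; the net push is pressure × rod cross-section.
Rod cross-section A_rod = π/4 × (33.4 mm)² = 876.2 mm^2
F = P × A_rod

F ≈ 18800 N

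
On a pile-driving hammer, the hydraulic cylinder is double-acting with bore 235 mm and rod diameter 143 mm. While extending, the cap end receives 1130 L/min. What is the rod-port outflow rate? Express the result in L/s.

Q_out ≈ 11.9 L/s

Cap-side area A_cap = π/4 × (235 mm)² = 43370 mm^2
Rod-side annular area A_ann = π/4 × (235² − 143²) = 27310 mm^2
Piston speed v = Q_in/A_cap; rod-end outflow Q_out = v × A_ann = Q_in × A_ann/A_cap.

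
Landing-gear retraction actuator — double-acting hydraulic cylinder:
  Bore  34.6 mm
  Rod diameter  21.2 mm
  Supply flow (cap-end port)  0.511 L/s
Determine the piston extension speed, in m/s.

Cap-side area A_cap = π/4 × (34.6 mm)² = 940.2 mm^2
v = Q / A

v ≈ 0.543 m/s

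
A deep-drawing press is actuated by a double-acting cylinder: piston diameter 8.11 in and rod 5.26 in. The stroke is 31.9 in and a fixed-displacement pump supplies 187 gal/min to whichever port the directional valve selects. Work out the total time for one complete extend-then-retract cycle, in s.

Cap-side area A_cap = π/4 × (8.11 in)² = 51.66 in^2
Rod-side annular area A_ann = π/4 × (8.11² − 5.26²) = 29.93 in^2
t_ext = A_cap·L/Q = 2.289 s
t_ret = A_ann·L/Q = 1.326 s
t_cycle = t_ext + t_ret

t ≈ 3.61 s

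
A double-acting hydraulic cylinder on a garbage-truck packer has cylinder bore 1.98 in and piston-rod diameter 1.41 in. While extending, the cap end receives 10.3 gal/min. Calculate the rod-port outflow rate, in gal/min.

Cap-side area A_cap = π/4 × (1.98 in)² = 3.079 in^2
Rod-side annular area A_ann = π/4 × (1.98² − 1.41²) = 1.518 in^2
Piston speed v = Q_in/A_cap; rod-end outflow Q_out = v × A_ann = Q_in × A_ann/A_cap.

Q_out ≈ 5.08 gal/min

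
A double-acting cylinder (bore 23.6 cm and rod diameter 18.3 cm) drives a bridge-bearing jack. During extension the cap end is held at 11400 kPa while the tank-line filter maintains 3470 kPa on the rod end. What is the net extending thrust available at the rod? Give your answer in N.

Cap-side area A_cap = π/4 × (23.6 cm)² = 437.4 cm^2
Rod-side annular area A_ann = π/4 × (23.6² − 18.3²) = 174.4 cm^2
Net thrust = P_cap·A_cap − P_rod·A_ann = 4.987e5 N − 60520 N

F ≈ 4.38e5 N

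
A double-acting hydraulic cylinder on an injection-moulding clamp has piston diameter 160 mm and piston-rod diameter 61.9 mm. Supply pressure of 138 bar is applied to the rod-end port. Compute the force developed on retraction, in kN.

Rod-side annular area A_ann = π/4 × (160² − 61.9²) = 17100 mm^2
On retraction the pressure acts on the annular area (bore minus rod).
F = P × A_ann

F ≈ 236 kN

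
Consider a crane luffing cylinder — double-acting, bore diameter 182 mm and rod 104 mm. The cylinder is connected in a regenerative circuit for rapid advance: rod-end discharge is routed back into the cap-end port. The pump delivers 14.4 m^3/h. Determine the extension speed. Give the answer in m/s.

v ≈ 0.471 m/s

In regeneration the rod-end outflow joins the pump flow into the cap end, so the net volume the pump must supply per unit advance equals the rod cross-section area.
Rod cross-section A_rod = π/4 × (104 mm)² = 8495 mm^2
v = Q_pump / A_rod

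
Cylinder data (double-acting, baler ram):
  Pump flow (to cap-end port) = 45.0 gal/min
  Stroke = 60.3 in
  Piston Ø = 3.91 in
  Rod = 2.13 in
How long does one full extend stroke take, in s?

t ≈ 4.18 s

Cap-side area A_cap = π/4 × (3.91 in)² = 12.01 in^2
Swept volume V = A × L; t = V / Q = A·L / Q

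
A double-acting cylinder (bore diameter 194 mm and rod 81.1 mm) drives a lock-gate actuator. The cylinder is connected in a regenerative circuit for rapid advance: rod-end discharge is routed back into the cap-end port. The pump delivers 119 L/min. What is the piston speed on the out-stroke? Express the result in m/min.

In regeneration the rod-end outflow joins the pump flow into the cap end, so the net volume the pump must supply per unit advance equals the rod cross-section area.
Rod cross-section A_rod = π/4 × (81.1 mm)² = 5166 mm^2
v = Q_pump / A_rod

v ≈ 23.0 m/min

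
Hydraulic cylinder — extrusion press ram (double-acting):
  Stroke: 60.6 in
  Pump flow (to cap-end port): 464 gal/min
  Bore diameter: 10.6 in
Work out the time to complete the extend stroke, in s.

Cap-side area A_cap = π/4 × (10.6 in)² = 88.25 in^2
Swept volume V = A × L; t = V / Q = A·L / Q

t ≈ 2.99 s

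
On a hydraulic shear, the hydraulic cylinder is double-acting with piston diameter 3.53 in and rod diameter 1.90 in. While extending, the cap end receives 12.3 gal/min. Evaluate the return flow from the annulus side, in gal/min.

Q_out ≈ 8.74 gal/min

Cap-side area A_cap = π/4 × (3.53 in)² = 9.787 in^2
Rod-side annular area A_ann = π/4 × (3.53² − 1.90²) = 6.951 in^2
Piston speed v = Q_in/A_cap; rod-end outflow Q_out = v × A_ann = Q_in × A_ann/A_cap.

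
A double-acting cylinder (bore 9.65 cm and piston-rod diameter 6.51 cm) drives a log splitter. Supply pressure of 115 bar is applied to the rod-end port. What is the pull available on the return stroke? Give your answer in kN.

F ≈ 45.8 kN

Rod-side annular area A_ann = π/4 × (9.65² − 6.51²) = 39.85 cm^2
On retraction the pressure acts on the annular area (bore minus rod).
F = P × A_ann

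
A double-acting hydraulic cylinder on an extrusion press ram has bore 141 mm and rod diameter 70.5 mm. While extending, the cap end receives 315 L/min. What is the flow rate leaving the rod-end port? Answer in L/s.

Q_out ≈ 3.94 L/s

Cap-side area A_cap = π/4 × (141 mm)² = 15610 mm^2
Rod-side annular area A_ann = π/4 × (141² − 70.5²) = 11710 mm^2
Piston speed v = Q_in/A_cap; rod-end outflow Q_out = v × A_ann = Q_in × A_ann/A_cap.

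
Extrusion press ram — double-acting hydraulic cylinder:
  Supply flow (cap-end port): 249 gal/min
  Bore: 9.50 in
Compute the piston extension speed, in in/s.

v ≈ 13.5 in/s

Cap-side area A_cap = π/4 × (9.50 in)² = 70.88 in^2
v = Q / A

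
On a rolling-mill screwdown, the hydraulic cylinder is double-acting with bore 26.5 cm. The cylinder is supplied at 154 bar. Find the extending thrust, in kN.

Cap-side area A_cap = π/4 × (26.5 cm)² = 551.5 cm^2
F = P × A_cap = 154 bar × A_cap

F ≈ 849 kN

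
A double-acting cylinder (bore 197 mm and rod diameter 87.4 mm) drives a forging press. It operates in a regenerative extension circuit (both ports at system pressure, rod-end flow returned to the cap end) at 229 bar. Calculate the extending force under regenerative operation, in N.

F ≈ 1.37e5 N

With equal pressure on both faces, forces on the annular region cancel; the net push is pressure × rod cross-section.
Rod cross-section A_rod = π/4 × (87.4 mm)² = 5999 mm^2
F = P × A_rod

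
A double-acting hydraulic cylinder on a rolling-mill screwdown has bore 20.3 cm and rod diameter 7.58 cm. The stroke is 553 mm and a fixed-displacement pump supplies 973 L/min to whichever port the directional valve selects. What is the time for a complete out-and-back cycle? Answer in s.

Cap-side area A_cap = π/4 × (20.3 cm)² = 323.7 cm^2
Rod-side annular area A_ann = π/4 × (20.3² − 7.58²) = 278.5 cm^2
t_ext = A_cap·L/Q = 1.104 s
t_ret = A_ann·L/Q = 0.9498 s
t_cycle = t_ext + t_ret

t ≈ 2.05 s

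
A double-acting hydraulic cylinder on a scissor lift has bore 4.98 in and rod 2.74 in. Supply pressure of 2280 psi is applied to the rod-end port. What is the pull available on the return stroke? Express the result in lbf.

Rod-side annular area A_ann = π/4 × (4.98² − 2.74²) = 13.58 in^2
On retraction the pressure acts on the annular area (bore minus rod).
F = P × A_ann

F ≈ 31000 lbf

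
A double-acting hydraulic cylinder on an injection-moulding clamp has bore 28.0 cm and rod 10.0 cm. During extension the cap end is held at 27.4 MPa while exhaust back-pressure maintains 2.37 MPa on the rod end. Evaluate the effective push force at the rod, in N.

F ≈ 1.56e6 N

Cap-side area A_cap = π/4 × (28.0 cm)² = 615.8 cm^2
Rod-side annular area A_ann = π/4 × (28.0² − 10.0²) = 537.2 cm^2
Net thrust = P_cap·A_cap − P_rod·A_ann = 1.687e6 N − 1.273e5 N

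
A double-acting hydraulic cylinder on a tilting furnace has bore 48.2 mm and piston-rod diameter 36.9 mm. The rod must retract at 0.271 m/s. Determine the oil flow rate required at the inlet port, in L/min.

Rod-side annular area A_ann = π/4 × (48.2² − 36.9²) = 755.3 mm^2
Q = A × v

Q ≈ 12.3 L/min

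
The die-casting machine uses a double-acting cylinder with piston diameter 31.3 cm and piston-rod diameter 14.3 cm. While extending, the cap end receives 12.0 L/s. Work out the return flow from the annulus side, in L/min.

Q_out ≈ 570 L/min

Cap-side area A_cap = π/4 × (31.3 cm)² = 769.4 cm^2
Rod-side annular area A_ann = π/4 × (31.3² − 14.3²) = 608.8 cm^2
Piston speed v = Q_in/A_cap; rod-end outflow Q_out = v × A_ann = Q_in × A_ann/A_cap.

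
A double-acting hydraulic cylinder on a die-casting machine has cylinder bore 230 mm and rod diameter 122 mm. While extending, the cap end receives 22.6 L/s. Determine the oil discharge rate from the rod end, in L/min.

Q_out ≈ 974 L/min

Cap-side area A_cap = π/4 × (230 mm)² = 41550 mm^2
Rod-side annular area A_ann = π/4 × (230² − 122²) = 29860 mm^2
Piston speed v = Q_in/A_cap; rod-end outflow Q_out = v × A_ann = Q_in × A_ann/A_cap.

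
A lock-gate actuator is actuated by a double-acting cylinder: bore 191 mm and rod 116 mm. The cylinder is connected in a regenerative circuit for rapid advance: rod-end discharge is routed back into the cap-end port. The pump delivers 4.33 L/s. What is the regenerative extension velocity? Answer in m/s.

In regeneration the rod-end outflow joins the pump flow into the cap end, so the net volume the pump must supply per unit advance equals the rod cross-section area.
Rod cross-section A_rod = π/4 × (116 mm)² = 10570 mm^2
v = Q_pump / A_rod

v ≈ 0.410 m/s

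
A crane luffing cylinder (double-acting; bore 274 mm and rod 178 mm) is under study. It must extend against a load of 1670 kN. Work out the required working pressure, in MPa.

Cap-side area A_cap = π/4 × (274 mm)² = 58960 mm^2
P = F / A = 1670 kN / A

P ≈ 28.3 MPa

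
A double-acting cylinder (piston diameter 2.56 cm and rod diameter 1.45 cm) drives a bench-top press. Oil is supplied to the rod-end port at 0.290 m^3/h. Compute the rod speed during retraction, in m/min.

Rod-side annular area A_ann = π/4 × (2.56² − 1.45²) = 3.496 cm^2
Flow into the rod-end port fills the annular volume.
v = Q / A

v ≈ 13.8 m/min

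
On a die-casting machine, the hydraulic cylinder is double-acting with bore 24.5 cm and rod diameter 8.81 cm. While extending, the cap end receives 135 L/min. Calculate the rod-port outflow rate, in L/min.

Cap-side area A_cap = π/4 × (24.5 cm)² = 471.4 cm^2
Rod-side annular area A_ann = π/4 × (24.5² − 8.81²) = 410.5 cm^2
Piston speed v = Q_in/A_cap; rod-end outflow Q_out = v × A_ann = Q_in × A_ann/A_cap.

Q_out ≈ 118 L/min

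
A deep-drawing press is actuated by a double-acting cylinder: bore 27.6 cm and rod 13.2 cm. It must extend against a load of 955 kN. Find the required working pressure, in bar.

P ≈ 160 bar

Cap-side area A_cap = π/4 × (27.6 cm)² = 598.3 cm^2
P = F / A = 955 kN / A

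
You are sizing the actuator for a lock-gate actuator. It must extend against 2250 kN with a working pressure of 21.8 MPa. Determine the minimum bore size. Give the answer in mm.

D ≈ 363 mm

Extension force acts on the full piston face: F = P × (π/4)D².
D = √(4F / (πP)) = √(4 × 2250 kN / (π × 21.8 MPa))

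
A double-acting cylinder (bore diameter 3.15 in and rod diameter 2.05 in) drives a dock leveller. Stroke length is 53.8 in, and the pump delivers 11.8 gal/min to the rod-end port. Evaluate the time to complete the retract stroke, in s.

Rod-side annular area A_ann = π/4 × (3.15² − 2.05²) = 4.492 in^2
Swept volume V = A × L; t = V / Q = A·L / Q

t ≈ 5.32 s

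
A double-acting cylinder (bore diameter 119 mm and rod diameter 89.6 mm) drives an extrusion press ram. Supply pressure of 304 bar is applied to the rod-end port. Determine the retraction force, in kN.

F ≈ 146 kN

Rod-side annular area A_ann = π/4 × (119² − 89.6²) = 4817 mm^2
On retraction the pressure acts on the annular area (bore minus rod).
F = P × A_ann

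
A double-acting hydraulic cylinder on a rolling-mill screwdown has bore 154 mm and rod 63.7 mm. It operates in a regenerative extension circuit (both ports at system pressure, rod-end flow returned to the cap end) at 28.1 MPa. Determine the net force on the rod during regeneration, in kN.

F ≈ 89.6 kN

With equal pressure on both faces, forces on the annular region cancel; the net push is pressure × rod cross-section.
Rod cross-section A_rod = π/4 × (63.7 mm)² = 3187 mm^2
F = P × A_rod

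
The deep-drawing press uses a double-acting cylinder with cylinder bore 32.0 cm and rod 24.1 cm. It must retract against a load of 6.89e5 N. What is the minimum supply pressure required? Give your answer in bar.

P ≈ 198 bar

Rod-side annular area A_ann = π/4 × (32.0² − 24.1²) = 348.1 cm^2
Retraction: pressure acts on the annular area.
P = F / A = 6.89e5 N / A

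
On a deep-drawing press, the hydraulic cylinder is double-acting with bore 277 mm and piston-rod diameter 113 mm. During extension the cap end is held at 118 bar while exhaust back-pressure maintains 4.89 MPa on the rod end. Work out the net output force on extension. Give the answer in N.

F ≈ 4.65e5 N

Cap-side area A_cap = π/4 × (277 mm)² = 60260 mm^2
Rod-side annular area A_ann = π/4 × (277² − 113²) = 50230 mm^2
Net thrust = P_cap·A_cap − P_rod·A_ann = 7.111e5 N − 2.456e5 N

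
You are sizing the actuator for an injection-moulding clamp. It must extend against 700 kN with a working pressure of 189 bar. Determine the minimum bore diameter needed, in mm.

D ≈ 217 mm

Extension force acts on the full piston face: F = P × (π/4)D².
D = √(4F / (πP)) = √(4 × 700 kN / (π × 189 bar))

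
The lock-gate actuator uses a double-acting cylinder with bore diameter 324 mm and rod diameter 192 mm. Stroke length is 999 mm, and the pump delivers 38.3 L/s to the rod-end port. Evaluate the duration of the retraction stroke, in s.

Rod-side annular area A_ann = π/4 × (324² − 192²) = 53500 mm^2
Swept volume V = A × L; t = V / Q = A·L / Q

t ≈ 1.40 s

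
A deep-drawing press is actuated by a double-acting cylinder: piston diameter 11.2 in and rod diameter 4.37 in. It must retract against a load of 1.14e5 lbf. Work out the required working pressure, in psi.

Rod-side annular area A_ann = π/4 × (11.2² − 4.37²) = 83.52 in^2
Retraction: pressure acts on the annular area.
P = F / A = 1.14e5 lbf / A

P ≈ 1360 psi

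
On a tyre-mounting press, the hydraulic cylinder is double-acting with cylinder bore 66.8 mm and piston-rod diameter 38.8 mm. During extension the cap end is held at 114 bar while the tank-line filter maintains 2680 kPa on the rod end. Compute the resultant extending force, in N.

F ≈ 33700 N

Cap-side area A_cap = π/4 × (66.8 mm)² = 3505 mm^2
Rod-side annular area A_ann = π/4 × (66.8² − 38.8²) = 2322 mm^2
Net thrust = P_cap·A_cap − P_rod·A_ann = 39950 N − 6224 N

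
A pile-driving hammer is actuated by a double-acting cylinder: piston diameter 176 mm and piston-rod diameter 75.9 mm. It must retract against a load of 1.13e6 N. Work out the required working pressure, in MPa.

Rod-side annular area A_ann = π/4 × (176² − 75.9²) = 19800 mm^2
Retraction: pressure acts on the annular area.
P = F / A = 1.13e6 N / A

P ≈ 57.1 MPa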